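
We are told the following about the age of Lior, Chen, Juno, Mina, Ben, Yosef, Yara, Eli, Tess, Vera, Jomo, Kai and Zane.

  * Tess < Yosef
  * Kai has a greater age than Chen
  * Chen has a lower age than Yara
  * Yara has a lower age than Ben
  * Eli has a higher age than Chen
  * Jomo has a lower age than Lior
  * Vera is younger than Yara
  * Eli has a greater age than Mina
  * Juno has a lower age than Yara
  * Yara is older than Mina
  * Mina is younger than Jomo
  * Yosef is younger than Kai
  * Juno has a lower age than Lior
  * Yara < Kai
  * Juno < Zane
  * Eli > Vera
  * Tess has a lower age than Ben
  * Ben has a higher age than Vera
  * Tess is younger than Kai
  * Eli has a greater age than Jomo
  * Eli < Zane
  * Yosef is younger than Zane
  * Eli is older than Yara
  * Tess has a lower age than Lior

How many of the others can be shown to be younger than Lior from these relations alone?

4

The elements the relations force below Lior are Mina, Juno, Tess, Jomo — no chain reaches any other.
That is 4.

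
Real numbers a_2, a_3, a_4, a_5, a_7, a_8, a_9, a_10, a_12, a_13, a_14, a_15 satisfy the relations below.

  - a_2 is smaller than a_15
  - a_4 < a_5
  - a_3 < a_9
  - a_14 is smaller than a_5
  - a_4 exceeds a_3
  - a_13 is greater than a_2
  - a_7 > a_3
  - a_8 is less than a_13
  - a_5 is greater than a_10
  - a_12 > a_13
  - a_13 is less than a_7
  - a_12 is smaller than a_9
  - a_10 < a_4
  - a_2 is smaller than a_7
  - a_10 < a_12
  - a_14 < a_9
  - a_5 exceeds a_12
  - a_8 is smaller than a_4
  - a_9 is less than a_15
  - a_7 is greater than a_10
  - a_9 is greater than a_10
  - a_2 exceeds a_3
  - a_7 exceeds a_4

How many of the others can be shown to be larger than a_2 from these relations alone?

6

Directly above a_2: a_13, a_7, a_15.
One step further: a_12 (4 so far).
One step further: a_9, a_5 (6 so far).
No other element is forced above a_2 by the given relations, so the count is 6.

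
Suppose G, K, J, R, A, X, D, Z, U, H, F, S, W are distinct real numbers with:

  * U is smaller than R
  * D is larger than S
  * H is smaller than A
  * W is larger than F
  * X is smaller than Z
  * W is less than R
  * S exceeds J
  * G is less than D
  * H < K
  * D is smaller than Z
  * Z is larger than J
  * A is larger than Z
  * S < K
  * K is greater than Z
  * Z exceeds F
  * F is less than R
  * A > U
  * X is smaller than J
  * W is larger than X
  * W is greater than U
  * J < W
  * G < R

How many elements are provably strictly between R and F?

1

The relations place F below R. An element lies strictly between them when it is forced above F and also forced below R.
Above F: {Z, K, W, A}. Below R: {X, J, G, U, W}.
Intersection: {W} — 1.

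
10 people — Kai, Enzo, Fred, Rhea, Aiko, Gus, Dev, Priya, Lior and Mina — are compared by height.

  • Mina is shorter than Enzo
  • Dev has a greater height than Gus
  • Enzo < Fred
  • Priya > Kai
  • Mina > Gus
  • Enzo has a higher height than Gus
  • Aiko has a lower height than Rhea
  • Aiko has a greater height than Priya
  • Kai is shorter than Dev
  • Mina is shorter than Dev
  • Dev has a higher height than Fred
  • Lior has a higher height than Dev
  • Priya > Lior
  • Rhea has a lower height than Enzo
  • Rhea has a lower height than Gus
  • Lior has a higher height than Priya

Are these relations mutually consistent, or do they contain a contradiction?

Chaining the given relations yields Priya < Aiko < Rhea < Gus < Mina < Enzo < Fred < Dev < Lior, so Priya < Lior. But one relation states Lior < Priya. These cannot both hold.

inconsistent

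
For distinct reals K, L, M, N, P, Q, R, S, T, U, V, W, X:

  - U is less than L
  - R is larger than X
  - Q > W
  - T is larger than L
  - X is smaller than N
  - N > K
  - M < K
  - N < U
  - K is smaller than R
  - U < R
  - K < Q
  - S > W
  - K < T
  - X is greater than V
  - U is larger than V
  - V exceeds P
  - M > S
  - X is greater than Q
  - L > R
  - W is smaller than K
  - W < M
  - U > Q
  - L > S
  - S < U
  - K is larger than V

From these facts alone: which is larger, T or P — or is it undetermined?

T

P < V and V < K give P < K.
With K < Q: P < V < K < Q.
With Q < X: P < V < K < Q < X.
With X < N: P < V < K < Q < X < N.
With N < U: P < V < K < Q < X < N < U.
Then U < R extends the chain to R.
With R < L: P < V < K < Q < X < N < U < R < L.
With L < T: P < V < K < Q < X < N < U < R < L < T.
So T is larger.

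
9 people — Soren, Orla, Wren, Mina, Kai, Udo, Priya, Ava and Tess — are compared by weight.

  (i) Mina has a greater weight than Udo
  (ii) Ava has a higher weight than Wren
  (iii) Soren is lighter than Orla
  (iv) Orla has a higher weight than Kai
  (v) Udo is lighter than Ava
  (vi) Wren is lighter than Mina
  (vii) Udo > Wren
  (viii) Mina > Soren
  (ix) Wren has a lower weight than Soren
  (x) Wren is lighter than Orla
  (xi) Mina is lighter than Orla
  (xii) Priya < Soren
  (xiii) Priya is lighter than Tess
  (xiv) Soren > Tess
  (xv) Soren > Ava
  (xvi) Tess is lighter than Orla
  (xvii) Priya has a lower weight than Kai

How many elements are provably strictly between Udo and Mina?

Chaining upward from Udo reaches: Ava, Soren, Orla.
Chaining downward from Mina reaches: Wren, Priya, Tess, Ava, Soren.
Strictly between Udo and Mina are those in both lists: Ava, Soren — 2 elements.

2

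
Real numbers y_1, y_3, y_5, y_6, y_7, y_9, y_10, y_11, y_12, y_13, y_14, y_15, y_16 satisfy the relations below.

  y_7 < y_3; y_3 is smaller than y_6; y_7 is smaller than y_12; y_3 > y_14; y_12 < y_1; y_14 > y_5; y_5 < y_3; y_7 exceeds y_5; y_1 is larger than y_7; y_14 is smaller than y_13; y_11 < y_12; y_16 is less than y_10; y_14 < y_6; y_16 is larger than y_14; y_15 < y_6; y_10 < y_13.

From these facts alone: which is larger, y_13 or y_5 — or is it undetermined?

Link the given pairs in sequence: y_5 < y_14; y_14 < y_16; y_16 < y_10; y_10 < y_13.
Together: y_5 < y_14 < y_16 < y_10 < y_13.
So y_13 is larger.

y_13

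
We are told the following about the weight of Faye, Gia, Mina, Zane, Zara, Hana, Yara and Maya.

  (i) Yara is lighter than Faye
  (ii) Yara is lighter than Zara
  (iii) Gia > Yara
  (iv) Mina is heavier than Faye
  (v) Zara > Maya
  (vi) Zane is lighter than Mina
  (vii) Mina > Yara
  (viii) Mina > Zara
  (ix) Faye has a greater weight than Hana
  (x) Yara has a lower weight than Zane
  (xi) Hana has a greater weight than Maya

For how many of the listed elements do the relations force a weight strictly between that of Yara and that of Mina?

Chaining upward from Yara reaches: Zara, Gia, Faye, Zane.
Chaining downward from Mina reaches: Maya, Hana, Zara, Faye, Zane.
Strictly between Yara and Mina are those in both lists: Zara, Faye, Zane — 3 elements.

3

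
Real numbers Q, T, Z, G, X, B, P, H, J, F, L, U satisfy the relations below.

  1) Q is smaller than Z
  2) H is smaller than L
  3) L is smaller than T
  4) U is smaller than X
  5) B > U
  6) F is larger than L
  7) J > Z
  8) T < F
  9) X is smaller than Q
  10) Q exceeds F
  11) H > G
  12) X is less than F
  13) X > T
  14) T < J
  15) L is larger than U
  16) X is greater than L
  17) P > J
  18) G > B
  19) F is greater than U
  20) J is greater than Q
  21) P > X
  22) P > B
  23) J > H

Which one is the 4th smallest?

H

Chaining the given pairs: U < B < G < H < L < T < X < F < Q < Z < J < P.
The 4th smallest is H.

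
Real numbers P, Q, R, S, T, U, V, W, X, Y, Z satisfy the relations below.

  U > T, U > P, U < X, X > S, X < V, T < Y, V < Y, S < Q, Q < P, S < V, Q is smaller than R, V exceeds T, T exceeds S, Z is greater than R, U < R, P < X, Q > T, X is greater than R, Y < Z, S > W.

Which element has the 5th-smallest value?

Chaining the given pairs: W < S < T < Q < P < U < R < X < V < Y < Z.
The 5th smallest is P.

P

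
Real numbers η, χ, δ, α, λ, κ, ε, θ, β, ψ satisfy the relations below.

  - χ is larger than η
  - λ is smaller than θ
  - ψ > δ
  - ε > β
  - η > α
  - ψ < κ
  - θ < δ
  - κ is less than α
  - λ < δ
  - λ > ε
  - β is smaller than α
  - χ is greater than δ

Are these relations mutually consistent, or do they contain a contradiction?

consistent

Every relation is compatible with β < ε < λ < θ < δ < ψ < κ < α < η < χ; the set is consistent.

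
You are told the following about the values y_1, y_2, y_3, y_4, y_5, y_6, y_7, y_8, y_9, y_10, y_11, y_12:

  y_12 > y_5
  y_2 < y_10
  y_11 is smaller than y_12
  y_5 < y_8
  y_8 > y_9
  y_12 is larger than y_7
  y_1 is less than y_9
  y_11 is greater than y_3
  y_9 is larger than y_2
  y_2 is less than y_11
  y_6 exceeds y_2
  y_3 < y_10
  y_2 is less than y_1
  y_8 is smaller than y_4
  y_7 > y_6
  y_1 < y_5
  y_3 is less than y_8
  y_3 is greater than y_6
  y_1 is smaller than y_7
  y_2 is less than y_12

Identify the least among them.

y_6 is not least since y_2 < y_6; y_3 is not least since y_6 < y_3; y_1 is not least since y_2 < y_1; y_5 is not least since y_1 < y_5; y_9 is not least since y_2 < y_9; y_11 is not least since y_2 < y_11; y_7 is not least since y_1 < y_7; y_12 is not least since y_2 < y_12; y_8 is not least since y_5 < y_8; y_10 is not least since y_2 < y_10; y_4 is not least since y_8 < y_4.
Only y_2 has nothing below it, so y_2 is the least.

y_2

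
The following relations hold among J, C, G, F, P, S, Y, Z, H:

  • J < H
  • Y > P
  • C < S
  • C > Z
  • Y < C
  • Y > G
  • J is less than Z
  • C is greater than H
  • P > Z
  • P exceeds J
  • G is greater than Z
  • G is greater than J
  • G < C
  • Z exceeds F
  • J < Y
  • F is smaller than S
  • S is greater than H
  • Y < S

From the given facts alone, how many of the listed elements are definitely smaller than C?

7

The elements the relations force below C are J, H, F, Z, P, G, Y — no chain reaches any other.
That is 7.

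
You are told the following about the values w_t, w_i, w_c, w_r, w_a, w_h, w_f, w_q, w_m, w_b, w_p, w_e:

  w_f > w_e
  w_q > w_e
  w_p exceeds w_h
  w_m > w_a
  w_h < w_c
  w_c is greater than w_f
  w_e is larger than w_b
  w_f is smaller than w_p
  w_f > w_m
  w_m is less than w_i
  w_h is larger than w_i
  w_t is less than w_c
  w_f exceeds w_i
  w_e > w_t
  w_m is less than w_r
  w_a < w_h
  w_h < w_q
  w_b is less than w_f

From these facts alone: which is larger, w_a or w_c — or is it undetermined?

w_c

w_a < w_m and w_m < w_i give w_a < w_i.
Then w_i < w_h extends the chain to w_h.
Then w_h < w_c extends the chain to w_c.
So w_c is larger.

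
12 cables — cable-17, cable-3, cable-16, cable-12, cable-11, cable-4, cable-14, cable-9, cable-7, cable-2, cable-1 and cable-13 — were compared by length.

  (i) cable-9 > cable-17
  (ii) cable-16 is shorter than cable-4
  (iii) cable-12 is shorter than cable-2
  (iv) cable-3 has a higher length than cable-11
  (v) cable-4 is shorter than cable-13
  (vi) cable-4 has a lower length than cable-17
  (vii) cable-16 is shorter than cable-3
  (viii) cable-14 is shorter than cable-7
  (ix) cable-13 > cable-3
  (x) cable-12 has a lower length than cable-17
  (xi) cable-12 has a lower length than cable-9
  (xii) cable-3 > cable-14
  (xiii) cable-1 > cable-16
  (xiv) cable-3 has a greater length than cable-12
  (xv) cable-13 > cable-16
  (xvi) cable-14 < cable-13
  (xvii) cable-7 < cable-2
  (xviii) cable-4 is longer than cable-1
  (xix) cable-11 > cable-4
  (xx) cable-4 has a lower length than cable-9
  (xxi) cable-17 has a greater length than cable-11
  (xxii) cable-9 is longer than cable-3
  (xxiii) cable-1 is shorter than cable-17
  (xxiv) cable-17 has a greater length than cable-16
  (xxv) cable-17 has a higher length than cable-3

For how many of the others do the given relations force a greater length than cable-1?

From cable-1 the given relations immediately reach cable-4, cable-17.
From those, cable-11, cable-9, cable-13 — 5 in total.
From those, cable-3 — 6 in total.
No other element is forced above cable-1 by the given relations, so the count is 6.

6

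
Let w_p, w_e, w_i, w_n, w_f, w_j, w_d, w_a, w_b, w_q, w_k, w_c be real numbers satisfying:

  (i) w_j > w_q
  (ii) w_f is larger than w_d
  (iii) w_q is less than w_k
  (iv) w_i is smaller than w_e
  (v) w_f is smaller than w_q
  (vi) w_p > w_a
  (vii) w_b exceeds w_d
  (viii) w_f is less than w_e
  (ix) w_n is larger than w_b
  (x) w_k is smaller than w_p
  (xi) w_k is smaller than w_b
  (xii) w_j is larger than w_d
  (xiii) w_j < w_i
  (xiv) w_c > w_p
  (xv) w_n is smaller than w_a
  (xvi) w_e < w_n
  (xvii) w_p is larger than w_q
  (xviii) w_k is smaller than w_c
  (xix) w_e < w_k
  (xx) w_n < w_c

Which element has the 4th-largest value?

w_n

Piecing the relations together gives one ordering: w_d < w_f < w_q < w_j < w_i < w_e < w_k < w_b < w_n < w_a < w_p < w_c.
The 4th largest is w_n.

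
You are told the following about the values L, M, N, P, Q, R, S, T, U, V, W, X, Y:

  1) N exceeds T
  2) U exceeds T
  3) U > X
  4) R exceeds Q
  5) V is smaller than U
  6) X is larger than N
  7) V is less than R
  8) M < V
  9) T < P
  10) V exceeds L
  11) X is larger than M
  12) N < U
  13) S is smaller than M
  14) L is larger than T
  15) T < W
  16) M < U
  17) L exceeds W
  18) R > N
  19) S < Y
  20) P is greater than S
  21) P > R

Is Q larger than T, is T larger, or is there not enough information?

Following every chain through Q: above Q we get R, P.
T is not reached, and no chain runs the other way from T to Q.
So the given relations leave the order of Q and T undetermined.

undetermined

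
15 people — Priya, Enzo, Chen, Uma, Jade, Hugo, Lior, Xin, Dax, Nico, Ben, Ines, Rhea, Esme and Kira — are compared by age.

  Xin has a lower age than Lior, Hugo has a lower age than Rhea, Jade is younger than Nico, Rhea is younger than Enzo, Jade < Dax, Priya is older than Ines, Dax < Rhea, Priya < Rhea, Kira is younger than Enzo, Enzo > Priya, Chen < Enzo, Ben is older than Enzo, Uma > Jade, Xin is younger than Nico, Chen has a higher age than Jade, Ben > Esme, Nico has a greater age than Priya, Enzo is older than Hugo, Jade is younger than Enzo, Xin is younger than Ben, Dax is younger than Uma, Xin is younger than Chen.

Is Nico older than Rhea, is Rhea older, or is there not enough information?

Following every chain through Rhea: above Rhea we get Enzo, Ben; below Rhea we get Ines, Jade, Hugo, Priya, Dax.
Nico is not reached, and no chain runs the other way from Nico to Rhea.
So the given relations leave the order of Rhea and Nico undetermined.

undetermined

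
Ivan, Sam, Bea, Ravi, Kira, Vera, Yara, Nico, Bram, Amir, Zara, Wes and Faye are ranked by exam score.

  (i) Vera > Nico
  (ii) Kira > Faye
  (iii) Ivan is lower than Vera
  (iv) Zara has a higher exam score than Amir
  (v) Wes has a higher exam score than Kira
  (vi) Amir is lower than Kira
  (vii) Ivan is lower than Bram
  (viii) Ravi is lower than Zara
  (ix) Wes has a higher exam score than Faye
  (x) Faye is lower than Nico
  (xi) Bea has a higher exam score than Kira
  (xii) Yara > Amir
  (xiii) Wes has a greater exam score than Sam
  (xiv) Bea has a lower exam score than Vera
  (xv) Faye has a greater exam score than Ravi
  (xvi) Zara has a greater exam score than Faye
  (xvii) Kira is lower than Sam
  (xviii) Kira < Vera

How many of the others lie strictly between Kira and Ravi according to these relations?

The relations place Ravi below Kira. An element lies strictly between them when it is forced above Ravi and also forced below Kira.
Above Ravi: {Faye, Zara, Nico, Bea, Vera, Sam, Wes}. Below Kira: {Amir, Faye}.
Intersection: {Faye} — 1.

1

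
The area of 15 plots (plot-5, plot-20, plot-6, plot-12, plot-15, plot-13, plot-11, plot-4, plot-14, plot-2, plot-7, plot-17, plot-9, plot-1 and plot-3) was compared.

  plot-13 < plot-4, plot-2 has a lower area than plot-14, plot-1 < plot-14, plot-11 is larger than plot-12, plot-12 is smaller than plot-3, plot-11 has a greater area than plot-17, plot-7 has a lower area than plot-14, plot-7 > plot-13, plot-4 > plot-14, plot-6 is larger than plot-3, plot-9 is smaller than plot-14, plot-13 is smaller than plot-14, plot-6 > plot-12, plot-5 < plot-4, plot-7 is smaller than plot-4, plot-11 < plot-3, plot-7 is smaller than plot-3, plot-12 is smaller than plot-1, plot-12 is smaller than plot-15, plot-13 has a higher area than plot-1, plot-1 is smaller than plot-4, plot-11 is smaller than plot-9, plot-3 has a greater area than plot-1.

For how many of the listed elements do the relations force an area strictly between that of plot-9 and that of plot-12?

1

Chaining upward from plot-12 reaches: plot-1, plot-13, plot-11, plot-7, plot-3, plot-6, plot-15, plot-14, plot-4.
Chaining downward from plot-9 reaches: plot-17, plot-11.
Strictly between plot-12 and plot-9 are those in both lists: plot-11 — 1 element.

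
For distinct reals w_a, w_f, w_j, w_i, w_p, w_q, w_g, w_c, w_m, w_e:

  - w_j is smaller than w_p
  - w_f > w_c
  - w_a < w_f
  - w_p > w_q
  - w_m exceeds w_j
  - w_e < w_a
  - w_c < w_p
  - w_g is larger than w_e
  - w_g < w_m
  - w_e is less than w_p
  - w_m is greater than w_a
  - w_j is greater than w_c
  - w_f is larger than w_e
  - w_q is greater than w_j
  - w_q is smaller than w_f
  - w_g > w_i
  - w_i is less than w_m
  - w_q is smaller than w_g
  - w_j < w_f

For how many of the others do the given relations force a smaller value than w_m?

7

The elements the relations force below w_m are w_e, w_c, w_j, w_i, w_a, w_q, w_g — no chain reaches any other.
That is 7.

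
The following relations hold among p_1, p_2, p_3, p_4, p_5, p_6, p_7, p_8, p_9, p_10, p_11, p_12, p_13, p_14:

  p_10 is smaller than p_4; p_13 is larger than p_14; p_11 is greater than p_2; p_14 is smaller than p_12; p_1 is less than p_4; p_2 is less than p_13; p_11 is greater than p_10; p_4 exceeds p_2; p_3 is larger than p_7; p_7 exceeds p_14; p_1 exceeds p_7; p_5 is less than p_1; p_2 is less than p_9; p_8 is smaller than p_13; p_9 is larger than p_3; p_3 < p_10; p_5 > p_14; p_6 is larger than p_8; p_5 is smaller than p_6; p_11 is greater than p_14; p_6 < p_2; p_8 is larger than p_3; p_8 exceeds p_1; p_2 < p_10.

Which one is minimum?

p_14

Chaining upward from p_14: directly above it, p_7, p_5, p_12, p_11, p_13; then p_1, p_3, p_6; then p_8, p_2, p_10, p_9, p_4.
That covers every other element, and nothing is given below p_14, so p_14 is the minimum.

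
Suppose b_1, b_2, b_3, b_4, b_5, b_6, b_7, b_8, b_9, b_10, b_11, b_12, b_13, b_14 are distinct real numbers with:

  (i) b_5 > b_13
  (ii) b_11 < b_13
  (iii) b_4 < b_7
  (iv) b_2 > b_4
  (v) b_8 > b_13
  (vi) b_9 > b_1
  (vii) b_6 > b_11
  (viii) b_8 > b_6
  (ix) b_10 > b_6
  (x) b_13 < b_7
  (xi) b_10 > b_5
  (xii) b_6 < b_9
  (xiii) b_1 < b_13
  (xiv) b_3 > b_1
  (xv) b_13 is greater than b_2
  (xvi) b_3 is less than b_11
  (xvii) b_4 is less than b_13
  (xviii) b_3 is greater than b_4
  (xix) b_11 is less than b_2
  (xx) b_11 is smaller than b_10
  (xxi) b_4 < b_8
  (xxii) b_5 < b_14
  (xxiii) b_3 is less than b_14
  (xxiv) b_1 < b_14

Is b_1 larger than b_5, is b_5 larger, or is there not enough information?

b_5

b_1 < b_3 and b_3 < b_11 give b_1 < b_11.
Then b_11 < b_2 extends the chain to b_2.
Then b_2 < b_13 extends the chain to b_13.
With b_13 < b_5: b_1 < b_3 < b_11 < b_2 < b_13 < b_5.
So b_5 is larger.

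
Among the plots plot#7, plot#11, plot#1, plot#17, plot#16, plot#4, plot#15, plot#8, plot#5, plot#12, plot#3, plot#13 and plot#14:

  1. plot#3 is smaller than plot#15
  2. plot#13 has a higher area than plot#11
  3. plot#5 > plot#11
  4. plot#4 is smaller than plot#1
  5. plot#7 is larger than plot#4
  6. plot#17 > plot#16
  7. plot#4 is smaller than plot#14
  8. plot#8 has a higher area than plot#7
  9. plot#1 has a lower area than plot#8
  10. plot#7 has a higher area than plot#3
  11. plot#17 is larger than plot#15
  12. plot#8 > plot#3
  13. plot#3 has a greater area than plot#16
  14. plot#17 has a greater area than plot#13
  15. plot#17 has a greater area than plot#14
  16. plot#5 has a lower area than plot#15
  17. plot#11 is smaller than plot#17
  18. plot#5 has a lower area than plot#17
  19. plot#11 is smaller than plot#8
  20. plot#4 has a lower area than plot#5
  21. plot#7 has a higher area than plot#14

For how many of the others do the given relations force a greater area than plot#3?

4

The elements the relations force above plot#3 are plot#7, plot#15, plot#17, plot#8 — no chain reaches any other.
That is 4.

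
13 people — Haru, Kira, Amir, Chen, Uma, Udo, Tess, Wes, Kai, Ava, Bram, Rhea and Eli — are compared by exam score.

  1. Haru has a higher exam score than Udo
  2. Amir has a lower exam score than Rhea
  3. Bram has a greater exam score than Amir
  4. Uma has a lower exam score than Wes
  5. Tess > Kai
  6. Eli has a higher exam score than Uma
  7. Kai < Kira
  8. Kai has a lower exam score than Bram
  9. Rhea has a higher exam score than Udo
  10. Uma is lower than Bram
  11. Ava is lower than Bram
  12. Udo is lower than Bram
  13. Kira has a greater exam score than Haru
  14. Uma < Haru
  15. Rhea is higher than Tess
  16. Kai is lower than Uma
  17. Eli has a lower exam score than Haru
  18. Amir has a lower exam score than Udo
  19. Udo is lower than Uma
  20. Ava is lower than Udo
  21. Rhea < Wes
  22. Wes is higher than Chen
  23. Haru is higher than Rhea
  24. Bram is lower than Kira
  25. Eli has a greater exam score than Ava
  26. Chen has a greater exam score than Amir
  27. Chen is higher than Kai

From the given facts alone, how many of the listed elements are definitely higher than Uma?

5

Directly above Uma: Eli, Bram, Haru, Wes.
One step further: Kira (5 so far).
Nothing else is reachable above Uma; 5 in all.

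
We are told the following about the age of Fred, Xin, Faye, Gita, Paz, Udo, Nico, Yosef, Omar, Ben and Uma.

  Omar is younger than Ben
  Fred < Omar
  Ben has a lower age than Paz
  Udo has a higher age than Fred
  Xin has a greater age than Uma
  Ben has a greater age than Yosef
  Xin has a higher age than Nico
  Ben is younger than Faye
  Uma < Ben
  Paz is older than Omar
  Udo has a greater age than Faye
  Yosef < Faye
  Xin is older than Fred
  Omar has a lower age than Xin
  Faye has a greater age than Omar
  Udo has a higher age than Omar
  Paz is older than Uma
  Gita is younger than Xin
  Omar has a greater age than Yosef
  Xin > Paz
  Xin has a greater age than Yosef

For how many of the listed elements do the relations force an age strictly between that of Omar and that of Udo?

2

Chaining upward from Omar reaches: Ben, Paz, Faye, Xin.
Chaining downward from Udo reaches: Yosef, Fred, Uma, Ben, Faye.
Strictly between Omar and Udo are those in both lists: Ben, Faye — 2 elements.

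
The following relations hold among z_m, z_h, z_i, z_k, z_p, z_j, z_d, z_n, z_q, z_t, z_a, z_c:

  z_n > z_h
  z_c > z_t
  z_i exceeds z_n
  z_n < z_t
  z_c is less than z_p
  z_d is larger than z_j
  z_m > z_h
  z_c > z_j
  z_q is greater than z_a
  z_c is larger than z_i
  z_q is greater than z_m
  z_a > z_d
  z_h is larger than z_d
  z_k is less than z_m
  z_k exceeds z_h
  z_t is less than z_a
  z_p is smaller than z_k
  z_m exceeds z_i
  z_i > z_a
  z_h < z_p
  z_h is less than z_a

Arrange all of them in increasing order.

Each adjacent pair is fixed by a given relation: z_j < z_d; z_d < z_h; z_h < z_n; z_n < z_t; z_t < z_a; z_a < z_i; z_i < z_c; z_c < z_p; z_p < z_k; z_k < z_m; z_m < z_q. Chaining them end to end gives the full order.

z_j < z_d < z_h < z_n < z_t < z_a < z_i < z_c < z_p < z_k < z_m < z_q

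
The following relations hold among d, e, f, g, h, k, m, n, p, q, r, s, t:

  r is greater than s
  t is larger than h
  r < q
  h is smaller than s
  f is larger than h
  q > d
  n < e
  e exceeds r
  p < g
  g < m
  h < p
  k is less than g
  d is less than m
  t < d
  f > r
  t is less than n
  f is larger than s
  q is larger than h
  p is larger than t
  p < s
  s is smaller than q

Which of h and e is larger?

h < t and t < p give h < p.
Then p < s extends the chain to s.
Then s < r extends the chain to r.
With r < e: h < t < p < s < r < e.
So h < e; e is the larger of the two.

e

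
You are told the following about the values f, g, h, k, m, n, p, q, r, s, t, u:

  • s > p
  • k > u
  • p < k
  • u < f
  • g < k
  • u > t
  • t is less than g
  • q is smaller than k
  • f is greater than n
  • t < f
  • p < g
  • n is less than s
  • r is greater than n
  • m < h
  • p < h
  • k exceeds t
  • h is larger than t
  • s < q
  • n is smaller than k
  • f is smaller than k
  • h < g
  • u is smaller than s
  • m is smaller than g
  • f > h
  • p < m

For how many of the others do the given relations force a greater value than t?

Directly above t: u, h, g, f, k.
One step further: s (6 so far).
One step further: q (7 so far).
No other element is forced above t by the given relations, so the count is 7.

7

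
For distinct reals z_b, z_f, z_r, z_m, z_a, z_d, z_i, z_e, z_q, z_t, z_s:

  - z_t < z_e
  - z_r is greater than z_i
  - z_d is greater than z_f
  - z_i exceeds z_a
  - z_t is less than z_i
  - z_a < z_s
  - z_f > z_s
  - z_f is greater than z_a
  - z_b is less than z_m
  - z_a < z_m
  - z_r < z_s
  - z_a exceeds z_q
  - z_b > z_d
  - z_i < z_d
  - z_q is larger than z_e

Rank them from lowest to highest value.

z_t < z_e < z_q < z_a < z_i < z_r < z_s < z_f < z_d < z_b < z_m

Nothing is placed below z_t, so it is least; from there z_t < z_e; z_e < z_q; z_q < z_a; z_a < z_i; z_i < z_r; z_r < z_s; z_s < z_f; z_f < z_d; z_d < z_b; z_b < z_m, each given directly.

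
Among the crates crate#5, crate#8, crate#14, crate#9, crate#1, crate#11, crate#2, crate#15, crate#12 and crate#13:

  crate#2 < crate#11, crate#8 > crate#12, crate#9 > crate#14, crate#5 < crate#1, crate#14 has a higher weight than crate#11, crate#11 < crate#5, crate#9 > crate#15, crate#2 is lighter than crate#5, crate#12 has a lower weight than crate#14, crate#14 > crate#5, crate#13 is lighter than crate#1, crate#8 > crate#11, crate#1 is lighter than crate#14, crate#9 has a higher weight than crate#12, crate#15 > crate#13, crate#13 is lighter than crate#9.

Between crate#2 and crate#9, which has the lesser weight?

crate#2 < crate#11 and crate#11 < crate#5 give crate#2 < crate#5.
Then crate#5 < crate#1 extends the chain to crate#1.
With crate#1 < crate#14: crate#2 < crate#11 < crate#5 < crate#1 < crate#14.
Then crate#14 < crate#9 extends the chain to crate#9.
So crate#2 < crate#9; crate#2 is the lighter of the two.

crate#2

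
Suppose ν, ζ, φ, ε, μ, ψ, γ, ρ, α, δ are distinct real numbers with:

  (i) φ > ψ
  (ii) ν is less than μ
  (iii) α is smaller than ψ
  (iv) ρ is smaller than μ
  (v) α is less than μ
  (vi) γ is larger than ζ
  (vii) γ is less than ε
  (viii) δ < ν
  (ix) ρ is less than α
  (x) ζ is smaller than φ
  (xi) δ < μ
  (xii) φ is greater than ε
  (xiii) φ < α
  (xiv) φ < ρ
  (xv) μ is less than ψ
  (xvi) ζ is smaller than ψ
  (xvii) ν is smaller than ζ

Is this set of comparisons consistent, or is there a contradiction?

inconsistent

We have ψ < φ stated directly, yet also φ < ρ < α < μ < ψ by chaining the others — so φ < ψ. Contradiction.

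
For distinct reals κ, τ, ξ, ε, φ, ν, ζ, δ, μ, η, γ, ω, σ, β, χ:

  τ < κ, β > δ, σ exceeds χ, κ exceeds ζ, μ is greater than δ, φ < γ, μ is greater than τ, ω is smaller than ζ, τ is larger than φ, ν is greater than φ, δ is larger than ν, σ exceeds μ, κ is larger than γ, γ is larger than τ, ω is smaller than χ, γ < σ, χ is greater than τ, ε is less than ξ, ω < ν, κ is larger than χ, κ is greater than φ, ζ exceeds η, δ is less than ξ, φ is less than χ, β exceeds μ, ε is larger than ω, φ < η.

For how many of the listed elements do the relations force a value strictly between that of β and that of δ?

1

The relations place δ below β. An element lies strictly between them when it is forced above δ and also forced below β.
Above δ: {μ, ξ, σ}. Below β: {φ, ω, ν, τ, μ}.
Intersection: {μ} — 1.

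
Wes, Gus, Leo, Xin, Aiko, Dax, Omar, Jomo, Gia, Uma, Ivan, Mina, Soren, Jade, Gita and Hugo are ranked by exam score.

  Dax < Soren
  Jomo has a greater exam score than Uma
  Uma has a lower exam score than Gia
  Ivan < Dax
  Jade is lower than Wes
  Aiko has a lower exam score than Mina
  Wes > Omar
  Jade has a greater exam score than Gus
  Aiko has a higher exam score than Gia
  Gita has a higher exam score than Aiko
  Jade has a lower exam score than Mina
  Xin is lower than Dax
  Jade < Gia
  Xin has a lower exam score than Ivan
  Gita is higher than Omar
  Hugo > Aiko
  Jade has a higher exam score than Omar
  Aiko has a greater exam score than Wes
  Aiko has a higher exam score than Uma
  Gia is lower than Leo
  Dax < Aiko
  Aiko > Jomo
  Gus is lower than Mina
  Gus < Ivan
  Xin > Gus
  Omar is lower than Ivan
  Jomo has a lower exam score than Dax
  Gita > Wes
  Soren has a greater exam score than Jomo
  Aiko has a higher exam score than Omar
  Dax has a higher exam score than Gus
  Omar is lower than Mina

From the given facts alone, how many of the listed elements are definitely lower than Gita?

From Gita the given relations immediately reach Omar, Wes, Aiko.
From those, Jade, Uma, Gia, Jomo, Dax — 8 in total.
From those, Gus, Xin, Ivan — 11 in total.
Nothing else is reachable below Gita; 11 in all.

11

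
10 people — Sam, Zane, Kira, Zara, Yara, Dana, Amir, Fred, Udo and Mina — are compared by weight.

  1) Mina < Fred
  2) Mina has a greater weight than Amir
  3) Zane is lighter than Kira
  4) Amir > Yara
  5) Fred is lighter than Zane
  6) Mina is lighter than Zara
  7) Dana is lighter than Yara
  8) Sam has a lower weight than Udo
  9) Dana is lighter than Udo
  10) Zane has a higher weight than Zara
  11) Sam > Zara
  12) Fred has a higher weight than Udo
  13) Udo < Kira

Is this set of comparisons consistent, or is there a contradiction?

consistent

The single ordering Dana < Yara < Amir < Mina < Zara < Sam < Udo < Fred < Zane < Kira satisfies every listed relation, so no contradiction arises.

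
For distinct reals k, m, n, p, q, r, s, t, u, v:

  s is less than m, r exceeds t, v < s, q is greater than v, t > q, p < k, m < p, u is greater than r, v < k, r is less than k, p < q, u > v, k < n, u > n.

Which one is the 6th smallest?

t

Piecing the relations together gives one ordering: v < s < m < p < q < t < r < k < n < u.
The 6th smallest is t.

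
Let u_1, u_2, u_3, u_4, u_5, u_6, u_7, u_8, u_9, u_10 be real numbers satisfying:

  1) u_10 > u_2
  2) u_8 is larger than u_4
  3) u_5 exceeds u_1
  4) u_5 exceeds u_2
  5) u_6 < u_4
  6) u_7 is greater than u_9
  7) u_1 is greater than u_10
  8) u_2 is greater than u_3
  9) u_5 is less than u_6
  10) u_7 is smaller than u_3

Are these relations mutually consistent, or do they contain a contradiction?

The single ordering u_9 < u_7 < u_3 < u_2 < u_10 < u_1 < u_5 < u_6 < u_4 < u_8 satisfies every listed relation, so no contradiction arises.

consistent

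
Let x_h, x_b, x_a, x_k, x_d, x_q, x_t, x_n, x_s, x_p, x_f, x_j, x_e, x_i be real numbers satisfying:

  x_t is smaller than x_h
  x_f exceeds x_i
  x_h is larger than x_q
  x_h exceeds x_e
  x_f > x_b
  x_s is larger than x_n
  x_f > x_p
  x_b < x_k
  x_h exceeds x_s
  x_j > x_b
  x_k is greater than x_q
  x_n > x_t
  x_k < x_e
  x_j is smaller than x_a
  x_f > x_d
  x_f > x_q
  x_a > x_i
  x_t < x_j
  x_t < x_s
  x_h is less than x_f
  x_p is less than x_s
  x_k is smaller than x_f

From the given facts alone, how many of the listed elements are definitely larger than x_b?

6

From x_b the given relations immediately reach x_j, x_k, x_f.
From those, x_a, x_e — 5 in total.
From those, x_h — 6 in total.
No other element is forced above x_b by the given relations, so the count is 6.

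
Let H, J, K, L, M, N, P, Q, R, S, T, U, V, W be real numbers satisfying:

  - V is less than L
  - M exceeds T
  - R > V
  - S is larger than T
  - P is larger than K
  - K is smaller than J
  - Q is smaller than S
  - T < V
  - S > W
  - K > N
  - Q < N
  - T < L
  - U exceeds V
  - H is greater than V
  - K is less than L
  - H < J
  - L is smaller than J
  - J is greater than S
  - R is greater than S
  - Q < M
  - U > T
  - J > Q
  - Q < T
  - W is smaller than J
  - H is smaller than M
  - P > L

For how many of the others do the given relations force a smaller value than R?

The elements the relations force below R are Q, T, W, V, S — no chain reaches any other.
That is 5.

5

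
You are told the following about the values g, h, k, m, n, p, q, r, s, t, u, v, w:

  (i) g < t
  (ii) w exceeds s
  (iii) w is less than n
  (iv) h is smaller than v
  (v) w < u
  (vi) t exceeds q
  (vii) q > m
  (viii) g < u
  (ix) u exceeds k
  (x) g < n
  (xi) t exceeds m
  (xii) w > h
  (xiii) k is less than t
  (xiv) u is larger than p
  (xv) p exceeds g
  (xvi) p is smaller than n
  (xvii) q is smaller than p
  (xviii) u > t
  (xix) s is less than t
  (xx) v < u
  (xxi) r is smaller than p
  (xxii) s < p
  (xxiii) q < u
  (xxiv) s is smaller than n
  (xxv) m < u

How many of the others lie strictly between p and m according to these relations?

1

The relations place m below p. An element lies strictly between them when it is forced above m and also forced below p.
Above m: {q, t, n, u}. Below p: {s, g, q, r}.
Intersection: {q} — 1.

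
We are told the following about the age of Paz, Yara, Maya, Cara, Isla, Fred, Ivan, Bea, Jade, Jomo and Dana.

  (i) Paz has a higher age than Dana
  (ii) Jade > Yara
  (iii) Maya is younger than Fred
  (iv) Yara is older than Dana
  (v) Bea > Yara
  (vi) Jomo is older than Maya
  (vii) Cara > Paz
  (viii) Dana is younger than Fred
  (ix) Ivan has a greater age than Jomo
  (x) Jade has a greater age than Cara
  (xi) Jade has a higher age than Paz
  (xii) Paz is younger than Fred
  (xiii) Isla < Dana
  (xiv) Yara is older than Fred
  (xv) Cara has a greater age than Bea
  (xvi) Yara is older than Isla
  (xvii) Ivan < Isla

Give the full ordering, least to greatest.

Maya < Jomo < Ivan < Isla < Dana < Paz < Fred < Yara < Bea < Cara < Jade

Each adjacent pair is fixed by a given relation: Maya < Jomo; Jomo < Ivan; Ivan < Isla; Isla < Dana; Dana < Paz; Paz < Fred; Fred < Yara; Yara < Bea; Bea < Cara; Cara < Jade. Chaining them end to end gives the full order.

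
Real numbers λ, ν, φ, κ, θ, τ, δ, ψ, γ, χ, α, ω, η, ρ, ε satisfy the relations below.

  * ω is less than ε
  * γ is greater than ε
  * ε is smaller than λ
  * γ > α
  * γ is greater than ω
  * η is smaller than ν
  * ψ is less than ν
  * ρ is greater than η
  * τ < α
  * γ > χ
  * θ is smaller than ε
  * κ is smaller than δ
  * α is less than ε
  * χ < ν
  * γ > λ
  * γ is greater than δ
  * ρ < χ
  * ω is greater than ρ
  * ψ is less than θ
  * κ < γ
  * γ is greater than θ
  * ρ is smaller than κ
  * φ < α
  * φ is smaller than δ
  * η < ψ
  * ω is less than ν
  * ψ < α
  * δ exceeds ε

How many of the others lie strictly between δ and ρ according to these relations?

3

The relations place ρ below δ. An element lies strictly between them when it is forced above ρ and also forced below δ.
Above ρ: {ω, χ, ε, ν, κ, λ, γ}. Below δ: {η, φ, τ, ψ, α, θ, ω, ε, κ}.
Intersection: {ω, ε, κ} — 3.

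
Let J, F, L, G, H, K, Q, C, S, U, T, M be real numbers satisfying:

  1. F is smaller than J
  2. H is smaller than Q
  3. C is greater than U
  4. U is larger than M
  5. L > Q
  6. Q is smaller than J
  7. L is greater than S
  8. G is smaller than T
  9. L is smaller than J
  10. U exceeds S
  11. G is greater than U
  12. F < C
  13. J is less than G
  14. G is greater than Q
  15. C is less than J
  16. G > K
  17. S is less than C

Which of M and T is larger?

M < U and U < C give M < C.
Then C < J extends the chain to J.
With J < G: M < U < C < J < G.
Then G < T extends the chain to T.
So M < T; T is the larger of the two.

T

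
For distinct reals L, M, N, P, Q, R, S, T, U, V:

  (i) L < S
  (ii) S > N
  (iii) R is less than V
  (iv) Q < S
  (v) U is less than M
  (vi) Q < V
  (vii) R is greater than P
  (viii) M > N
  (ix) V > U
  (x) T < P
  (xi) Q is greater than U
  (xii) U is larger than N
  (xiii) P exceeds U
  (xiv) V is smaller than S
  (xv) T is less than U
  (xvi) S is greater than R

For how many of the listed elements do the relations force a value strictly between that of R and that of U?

1

Chaining upward from U reaches: P, M, Q, V, S.
Chaining downward from R reaches: N, T, P.
Strictly between U and R are those in both lists: P — 1 element.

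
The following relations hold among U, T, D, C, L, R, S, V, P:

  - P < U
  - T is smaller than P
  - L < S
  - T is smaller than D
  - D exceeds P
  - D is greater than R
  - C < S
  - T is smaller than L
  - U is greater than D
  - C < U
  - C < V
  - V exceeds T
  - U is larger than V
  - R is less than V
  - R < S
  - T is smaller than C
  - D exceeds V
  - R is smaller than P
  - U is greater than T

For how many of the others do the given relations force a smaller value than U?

6

From U the given relations immediately reach T, P, C, V, D.
From those, R — 6 in total.
Nothing else is reachable below U; 6 in all.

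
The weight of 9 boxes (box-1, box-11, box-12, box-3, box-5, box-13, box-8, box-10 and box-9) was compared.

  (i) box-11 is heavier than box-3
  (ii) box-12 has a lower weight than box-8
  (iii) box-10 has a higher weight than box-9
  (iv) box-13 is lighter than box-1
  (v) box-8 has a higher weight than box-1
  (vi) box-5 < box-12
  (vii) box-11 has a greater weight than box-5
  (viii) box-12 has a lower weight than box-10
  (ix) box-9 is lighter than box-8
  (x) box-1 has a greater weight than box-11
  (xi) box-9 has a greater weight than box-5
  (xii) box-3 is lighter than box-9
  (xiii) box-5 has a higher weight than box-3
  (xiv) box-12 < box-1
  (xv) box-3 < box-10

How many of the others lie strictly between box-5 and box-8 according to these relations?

Chaining upward from box-5 reaches: box-11, box-9, box-12, box-1, box-10.
Chaining downward from box-8 reaches: box-3, box-13, box-11, box-9, box-12, box-1.
Strictly between box-5 and box-8 are those in both lists: box-11, box-9, box-12, box-1 — 4 elements.

4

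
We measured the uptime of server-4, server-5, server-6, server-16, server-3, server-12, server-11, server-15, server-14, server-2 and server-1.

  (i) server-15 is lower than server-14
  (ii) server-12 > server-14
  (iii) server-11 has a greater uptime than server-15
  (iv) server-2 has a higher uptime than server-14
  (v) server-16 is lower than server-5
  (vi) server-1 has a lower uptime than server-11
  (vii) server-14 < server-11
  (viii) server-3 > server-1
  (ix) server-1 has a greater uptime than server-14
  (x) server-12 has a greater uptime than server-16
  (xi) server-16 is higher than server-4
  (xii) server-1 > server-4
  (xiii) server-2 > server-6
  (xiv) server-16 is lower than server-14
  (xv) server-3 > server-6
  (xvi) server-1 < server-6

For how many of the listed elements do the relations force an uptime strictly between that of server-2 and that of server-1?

1

Chaining upward from server-1 reaches: server-11, server-6, server-3.
Chaining downward from server-2 reaches: server-15, server-4, server-16, server-14, server-6.
Strictly between server-1 and server-2 are those in both lists: server-6 — 1 element.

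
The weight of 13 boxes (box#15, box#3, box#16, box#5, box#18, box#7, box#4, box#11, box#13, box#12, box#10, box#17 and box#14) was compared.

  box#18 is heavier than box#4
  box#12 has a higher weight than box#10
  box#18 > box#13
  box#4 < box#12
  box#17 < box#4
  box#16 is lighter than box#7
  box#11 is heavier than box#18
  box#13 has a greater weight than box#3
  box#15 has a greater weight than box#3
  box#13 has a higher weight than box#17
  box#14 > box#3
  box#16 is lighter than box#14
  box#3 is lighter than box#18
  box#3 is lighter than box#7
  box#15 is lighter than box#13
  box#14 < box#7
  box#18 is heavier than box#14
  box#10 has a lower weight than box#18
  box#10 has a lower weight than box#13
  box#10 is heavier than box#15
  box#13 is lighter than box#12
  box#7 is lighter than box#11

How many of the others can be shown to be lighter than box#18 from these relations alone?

8

From box#18 the given relations immediately reach box#3, box#4, box#14, box#10, box#13.
From those, box#17, box#15, box#16 — 8 in total.
No other element is forced below box#18 by the given relations, so the count is 8.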